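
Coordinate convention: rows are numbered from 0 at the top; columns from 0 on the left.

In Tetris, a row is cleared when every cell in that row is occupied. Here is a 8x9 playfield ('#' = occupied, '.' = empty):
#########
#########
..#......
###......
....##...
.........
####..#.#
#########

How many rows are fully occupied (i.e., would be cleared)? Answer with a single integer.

Check each row:
  row 0: 0 empty cells -> FULL (clear)
  row 1: 0 empty cells -> FULL (clear)
  row 2: 8 empty cells -> not full
  row 3: 6 empty cells -> not full
  row 4: 7 empty cells -> not full
  row 5: 9 empty cells -> not full
  row 6: 3 empty cells -> not full
  row 7: 0 empty cells -> FULL (clear)
Total rows cleared: 3

Answer: 3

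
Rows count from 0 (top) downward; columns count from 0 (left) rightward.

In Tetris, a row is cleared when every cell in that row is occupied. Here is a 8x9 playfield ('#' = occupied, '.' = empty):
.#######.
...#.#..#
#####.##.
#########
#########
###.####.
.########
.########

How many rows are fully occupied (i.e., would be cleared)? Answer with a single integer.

Answer: 2

Derivation:
Check each row:
  row 0: 2 empty cells -> not full
  row 1: 6 empty cells -> not full
  row 2: 2 empty cells -> not full
  row 3: 0 empty cells -> FULL (clear)
  row 4: 0 empty cells -> FULL (clear)
  row 5: 2 empty cells -> not full
  row 6: 1 empty cell -> not full
  row 7: 1 empty cell -> not full
Total rows cleared: 2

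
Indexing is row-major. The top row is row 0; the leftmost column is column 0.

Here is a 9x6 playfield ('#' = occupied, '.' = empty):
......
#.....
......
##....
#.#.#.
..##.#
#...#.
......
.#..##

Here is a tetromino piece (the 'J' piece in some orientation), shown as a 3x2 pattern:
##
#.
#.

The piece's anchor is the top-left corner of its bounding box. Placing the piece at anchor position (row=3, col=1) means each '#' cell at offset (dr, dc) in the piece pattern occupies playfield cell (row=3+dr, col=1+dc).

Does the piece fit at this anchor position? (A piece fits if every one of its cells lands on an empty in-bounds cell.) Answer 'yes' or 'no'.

Answer: no

Derivation:
Check each piece cell at anchor (3, 1):
  offset (0,0) -> (3,1): occupied ('#') -> FAIL
  offset (0,1) -> (3,2): empty -> OK
  offset (1,0) -> (4,1): empty -> OK
  offset (2,0) -> (5,1): empty -> OK
All cells valid: no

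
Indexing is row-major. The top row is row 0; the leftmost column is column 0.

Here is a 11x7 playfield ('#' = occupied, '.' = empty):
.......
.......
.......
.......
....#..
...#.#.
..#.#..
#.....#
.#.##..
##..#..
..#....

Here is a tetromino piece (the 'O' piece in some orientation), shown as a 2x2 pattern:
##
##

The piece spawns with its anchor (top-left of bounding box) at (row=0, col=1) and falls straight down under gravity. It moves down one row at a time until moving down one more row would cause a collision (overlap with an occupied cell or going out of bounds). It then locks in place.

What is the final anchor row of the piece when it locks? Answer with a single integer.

Answer: 4

Derivation:
Spawn at (row=0, col=1). Try each row:
  row 0: fits
  row 1: fits
  row 2: fits
  row 3: fits
  row 4: fits
  row 5: blocked -> lock at row 4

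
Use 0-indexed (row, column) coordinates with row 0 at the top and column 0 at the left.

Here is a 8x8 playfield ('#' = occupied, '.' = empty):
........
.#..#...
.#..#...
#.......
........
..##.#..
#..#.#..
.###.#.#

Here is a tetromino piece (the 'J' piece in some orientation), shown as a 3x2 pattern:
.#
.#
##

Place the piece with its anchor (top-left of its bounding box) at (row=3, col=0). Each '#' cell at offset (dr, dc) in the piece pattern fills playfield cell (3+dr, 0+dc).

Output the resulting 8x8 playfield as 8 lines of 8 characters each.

Answer: ........
.#..#...
.#..#...
##......
.#......
####.#..
#..#.#..
.###.#.#

Derivation:
Fill (3+0,0+1) = (3,1)
Fill (3+1,0+1) = (4,1)
Fill (3+2,0+0) = (5,0)
Fill (3+2,0+1) = (5,1)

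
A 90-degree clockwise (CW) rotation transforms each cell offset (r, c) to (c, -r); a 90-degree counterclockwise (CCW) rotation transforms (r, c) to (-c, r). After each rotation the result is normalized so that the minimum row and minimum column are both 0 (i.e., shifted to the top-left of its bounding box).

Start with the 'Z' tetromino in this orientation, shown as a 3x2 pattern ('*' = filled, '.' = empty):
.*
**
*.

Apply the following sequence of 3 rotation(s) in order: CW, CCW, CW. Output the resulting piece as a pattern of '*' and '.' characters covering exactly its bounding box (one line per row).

Answer: **.
.**

Derivation:
Start:
.*
**
*.
After rotation 1 (CW):
**.
.**
After rotation 2 (CCW):
.*
**
*.
After rotation 3 (CW):
**.
.**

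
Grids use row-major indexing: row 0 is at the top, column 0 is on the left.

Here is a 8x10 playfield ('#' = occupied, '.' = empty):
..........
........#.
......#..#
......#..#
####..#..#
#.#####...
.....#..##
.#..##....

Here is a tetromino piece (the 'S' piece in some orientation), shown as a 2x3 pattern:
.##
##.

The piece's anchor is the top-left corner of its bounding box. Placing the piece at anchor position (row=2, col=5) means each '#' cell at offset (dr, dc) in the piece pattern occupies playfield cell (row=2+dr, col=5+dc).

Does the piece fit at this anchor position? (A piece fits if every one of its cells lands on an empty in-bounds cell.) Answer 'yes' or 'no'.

Answer: no

Derivation:
Check each piece cell at anchor (2, 5):
  offset (0,1) -> (2,6): occupied ('#') -> FAIL
  offset (0,2) -> (2,7): empty -> OK
  offset (1,0) -> (3,5): empty -> OK
  offset (1,1) -> (3,6): occupied ('#') -> FAIL
All cells valid: no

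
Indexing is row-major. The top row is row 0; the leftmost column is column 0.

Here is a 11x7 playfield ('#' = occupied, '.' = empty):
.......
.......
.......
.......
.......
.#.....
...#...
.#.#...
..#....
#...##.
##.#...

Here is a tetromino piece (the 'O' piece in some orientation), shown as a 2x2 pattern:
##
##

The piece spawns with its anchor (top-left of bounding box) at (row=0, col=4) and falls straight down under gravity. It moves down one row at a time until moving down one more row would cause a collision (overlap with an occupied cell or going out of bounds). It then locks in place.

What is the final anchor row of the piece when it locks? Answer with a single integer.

Spawn at (row=0, col=4). Try each row:
  row 0: fits
  row 1: fits
  row 2: fits
  row 3: fits
  row 4: fits
  row 5: fits
  row 6: fits
  row 7: fits
  row 8: blocked -> lock at row 7

Answer: 7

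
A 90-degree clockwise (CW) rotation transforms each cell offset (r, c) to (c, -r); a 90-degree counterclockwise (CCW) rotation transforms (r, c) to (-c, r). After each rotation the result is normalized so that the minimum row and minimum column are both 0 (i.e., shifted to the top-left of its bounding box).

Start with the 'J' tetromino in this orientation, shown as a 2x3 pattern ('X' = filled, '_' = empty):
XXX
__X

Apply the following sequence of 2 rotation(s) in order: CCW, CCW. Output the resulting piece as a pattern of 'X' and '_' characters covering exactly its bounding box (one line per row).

Start:
XXX
__X
After rotation 1 (CCW):
XX
X_
X_
After rotation 2 (CCW):
X__
XXX

Answer: X__
XXX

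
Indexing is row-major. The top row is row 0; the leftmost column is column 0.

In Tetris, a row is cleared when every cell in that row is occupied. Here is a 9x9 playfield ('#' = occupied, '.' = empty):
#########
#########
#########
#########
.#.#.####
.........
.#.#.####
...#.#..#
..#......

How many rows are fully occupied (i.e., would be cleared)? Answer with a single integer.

Check each row:
  row 0: 0 empty cells -> FULL (clear)
  row 1: 0 empty cells -> FULL (clear)
  row 2: 0 empty cells -> FULL (clear)
  row 3: 0 empty cells -> FULL (clear)
  row 4: 3 empty cells -> not full
  row 5: 9 empty cells -> not full
  row 6: 3 empty cells -> not full
  row 7: 6 empty cells -> not full
  row 8: 8 empty cells -> not full
Total rows cleared: 4

Answer: 4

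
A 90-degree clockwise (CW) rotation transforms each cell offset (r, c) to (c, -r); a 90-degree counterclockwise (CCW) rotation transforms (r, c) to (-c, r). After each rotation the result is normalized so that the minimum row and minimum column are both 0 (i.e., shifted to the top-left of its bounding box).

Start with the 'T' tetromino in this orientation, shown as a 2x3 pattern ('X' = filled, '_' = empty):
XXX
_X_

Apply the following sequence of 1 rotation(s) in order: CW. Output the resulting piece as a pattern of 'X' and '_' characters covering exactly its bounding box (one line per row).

Start:
XXX
_X_
After rotation 1 (CW):
_X
XX
_X

Answer: _X
XX
_X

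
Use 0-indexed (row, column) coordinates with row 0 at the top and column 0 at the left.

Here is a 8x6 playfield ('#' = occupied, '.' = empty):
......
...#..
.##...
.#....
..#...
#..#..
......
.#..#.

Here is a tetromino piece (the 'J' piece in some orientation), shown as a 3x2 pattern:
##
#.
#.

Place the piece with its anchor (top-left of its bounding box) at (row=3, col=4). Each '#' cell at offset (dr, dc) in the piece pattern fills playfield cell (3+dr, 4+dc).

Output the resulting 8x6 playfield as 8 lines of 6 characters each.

Answer: ......
...#..
.##...
.#..##
..#.#.
#..##.
......
.#..#.

Derivation:
Fill (3+0,4+0) = (3,4)
Fill (3+0,4+1) = (3,5)
Fill (3+1,4+0) = (4,4)
Fill (3+2,4+0) = (5,4)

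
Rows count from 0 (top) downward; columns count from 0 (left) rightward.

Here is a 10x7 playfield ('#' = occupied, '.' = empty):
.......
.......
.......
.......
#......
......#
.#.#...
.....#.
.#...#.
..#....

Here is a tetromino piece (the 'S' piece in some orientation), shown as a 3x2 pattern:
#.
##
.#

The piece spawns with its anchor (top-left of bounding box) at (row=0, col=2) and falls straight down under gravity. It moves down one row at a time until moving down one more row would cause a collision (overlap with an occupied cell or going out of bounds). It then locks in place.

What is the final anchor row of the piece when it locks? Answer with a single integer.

Answer: 3

Derivation:
Spawn at (row=0, col=2). Try each row:
  row 0: fits
  row 1: fits
  row 2: fits
  row 3: fits
  row 4: blocked -> lock at row 3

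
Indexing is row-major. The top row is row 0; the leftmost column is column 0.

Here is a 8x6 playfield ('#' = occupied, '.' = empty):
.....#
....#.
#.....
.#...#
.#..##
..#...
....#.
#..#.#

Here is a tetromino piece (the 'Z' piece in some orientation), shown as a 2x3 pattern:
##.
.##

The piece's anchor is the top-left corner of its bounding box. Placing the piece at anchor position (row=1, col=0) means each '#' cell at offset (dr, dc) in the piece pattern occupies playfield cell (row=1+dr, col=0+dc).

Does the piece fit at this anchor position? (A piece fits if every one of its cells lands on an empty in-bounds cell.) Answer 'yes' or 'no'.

Answer: yes

Derivation:
Check each piece cell at anchor (1, 0):
  offset (0,0) -> (1,0): empty -> OK
  offset (0,1) -> (1,1): empty -> OK
  offset (1,1) -> (2,1): empty -> OK
  offset (1,2) -> (2,2): empty -> OK
All cells valid: yes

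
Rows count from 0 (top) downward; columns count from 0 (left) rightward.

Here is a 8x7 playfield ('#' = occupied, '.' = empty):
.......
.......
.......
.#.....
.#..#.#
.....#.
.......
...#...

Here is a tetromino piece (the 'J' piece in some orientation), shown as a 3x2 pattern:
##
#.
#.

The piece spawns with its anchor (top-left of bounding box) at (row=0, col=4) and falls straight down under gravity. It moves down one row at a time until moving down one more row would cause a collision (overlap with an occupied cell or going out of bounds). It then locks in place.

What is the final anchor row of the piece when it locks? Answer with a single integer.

Spawn at (row=0, col=4). Try each row:
  row 0: fits
  row 1: fits
  row 2: blocked -> lock at row 1

Answer: 1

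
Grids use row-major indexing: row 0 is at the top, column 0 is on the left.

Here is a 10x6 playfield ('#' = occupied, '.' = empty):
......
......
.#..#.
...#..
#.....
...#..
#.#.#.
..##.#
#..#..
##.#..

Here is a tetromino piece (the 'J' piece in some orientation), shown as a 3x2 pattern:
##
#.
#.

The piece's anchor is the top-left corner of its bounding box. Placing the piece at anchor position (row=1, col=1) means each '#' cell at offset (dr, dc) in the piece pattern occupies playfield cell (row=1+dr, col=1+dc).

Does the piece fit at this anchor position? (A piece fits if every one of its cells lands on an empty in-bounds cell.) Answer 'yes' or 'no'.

Check each piece cell at anchor (1, 1):
  offset (0,0) -> (1,1): empty -> OK
  offset (0,1) -> (1,2): empty -> OK
  offset (1,0) -> (2,1): occupied ('#') -> FAIL
  offset (2,0) -> (3,1): empty -> OK
All cells valid: no

Answer: no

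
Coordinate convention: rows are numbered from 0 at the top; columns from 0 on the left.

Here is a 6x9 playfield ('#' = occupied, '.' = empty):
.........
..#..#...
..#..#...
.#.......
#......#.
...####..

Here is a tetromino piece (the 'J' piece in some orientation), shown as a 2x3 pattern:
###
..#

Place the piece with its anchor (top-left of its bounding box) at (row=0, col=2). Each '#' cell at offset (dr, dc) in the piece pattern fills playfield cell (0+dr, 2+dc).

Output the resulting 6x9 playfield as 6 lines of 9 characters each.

Answer: ..###....
..#.##...
..#..#...
.#.......
#......#.
...####..

Derivation:
Fill (0+0,2+0) = (0,2)
Fill (0+0,2+1) = (0,3)
Fill (0+0,2+2) = (0,4)
Fill (0+1,2+2) = (1,4)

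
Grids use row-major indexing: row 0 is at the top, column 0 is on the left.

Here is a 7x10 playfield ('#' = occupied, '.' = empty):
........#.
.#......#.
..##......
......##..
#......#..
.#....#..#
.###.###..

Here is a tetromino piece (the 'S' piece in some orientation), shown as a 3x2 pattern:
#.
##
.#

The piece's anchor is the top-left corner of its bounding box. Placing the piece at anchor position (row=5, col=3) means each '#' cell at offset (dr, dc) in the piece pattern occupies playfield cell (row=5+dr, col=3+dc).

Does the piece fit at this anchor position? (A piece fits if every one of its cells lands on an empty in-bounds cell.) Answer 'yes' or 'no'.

Answer: no

Derivation:
Check each piece cell at anchor (5, 3):
  offset (0,0) -> (5,3): empty -> OK
  offset (1,0) -> (6,3): occupied ('#') -> FAIL
  offset (1,1) -> (6,4): empty -> OK
  offset (2,1) -> (7,4): out of bounds -> FAIL
All cells valid: no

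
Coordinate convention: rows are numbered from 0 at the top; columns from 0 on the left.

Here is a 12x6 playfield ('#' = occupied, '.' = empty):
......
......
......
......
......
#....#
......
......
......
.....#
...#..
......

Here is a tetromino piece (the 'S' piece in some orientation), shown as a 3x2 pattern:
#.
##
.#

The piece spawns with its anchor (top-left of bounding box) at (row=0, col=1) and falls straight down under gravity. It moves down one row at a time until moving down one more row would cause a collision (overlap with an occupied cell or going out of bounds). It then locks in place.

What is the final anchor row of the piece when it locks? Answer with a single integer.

Answer: 9

Derivation:
Spawn at (row=0, col=1). Try each row:
  row 0: fits
  row 1: fits
  row 2: fits
  row 3: fits
  row 4: fits
  row 5: fits
  row 6: fits
  row 7: fits
  row 8: fits
  row 9: fits
  row 10: blocked -> lock at row 9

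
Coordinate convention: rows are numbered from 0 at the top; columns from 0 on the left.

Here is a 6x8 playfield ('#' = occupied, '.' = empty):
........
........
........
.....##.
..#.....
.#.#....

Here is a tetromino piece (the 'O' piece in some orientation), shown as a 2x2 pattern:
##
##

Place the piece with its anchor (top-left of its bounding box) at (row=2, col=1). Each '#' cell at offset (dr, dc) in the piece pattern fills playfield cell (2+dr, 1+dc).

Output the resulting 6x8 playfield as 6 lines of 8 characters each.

Fill (2+0,1+0) = (2,1)
Fill (2+0,1+1) = (2,2)
Fill (2+1,1+0) = (3,1)
Fill (2+1,1+1) = (3,2)

Answer: ........
........
.##.....
.##..##.
..#.....
.#.#....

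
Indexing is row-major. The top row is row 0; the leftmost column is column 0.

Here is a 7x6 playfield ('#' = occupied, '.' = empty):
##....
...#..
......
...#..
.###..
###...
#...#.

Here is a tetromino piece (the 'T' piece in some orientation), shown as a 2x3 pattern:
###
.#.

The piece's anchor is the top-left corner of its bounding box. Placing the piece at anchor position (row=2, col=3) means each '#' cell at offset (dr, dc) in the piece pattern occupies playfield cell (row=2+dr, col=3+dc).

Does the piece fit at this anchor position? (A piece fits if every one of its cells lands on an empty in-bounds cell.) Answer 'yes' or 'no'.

Answer: yes

Derivation:
Check each piece cell at anchor (2, 3):
  offset (0,0) -> (2,3): empty -> OK
  offset (0,1) -> (2,4): empty -> OK
  offset (0,2) -> (2,5): empty -> OK
  offset (1,1) -> (3,4): empty -> OK
All cells valid: yes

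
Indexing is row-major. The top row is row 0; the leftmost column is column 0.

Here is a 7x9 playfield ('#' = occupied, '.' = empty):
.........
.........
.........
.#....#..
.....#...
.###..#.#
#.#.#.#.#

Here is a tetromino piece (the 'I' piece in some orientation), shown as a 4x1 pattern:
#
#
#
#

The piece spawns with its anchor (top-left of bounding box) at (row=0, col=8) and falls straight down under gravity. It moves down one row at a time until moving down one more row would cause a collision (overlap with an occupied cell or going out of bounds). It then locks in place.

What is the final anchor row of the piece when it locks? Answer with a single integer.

Answer: 1

Derivation:
Spawn at (row=0, col=8). Try each row:
  row 0: fits
  row 1: fits
  row 2: blocked -> lock at row 1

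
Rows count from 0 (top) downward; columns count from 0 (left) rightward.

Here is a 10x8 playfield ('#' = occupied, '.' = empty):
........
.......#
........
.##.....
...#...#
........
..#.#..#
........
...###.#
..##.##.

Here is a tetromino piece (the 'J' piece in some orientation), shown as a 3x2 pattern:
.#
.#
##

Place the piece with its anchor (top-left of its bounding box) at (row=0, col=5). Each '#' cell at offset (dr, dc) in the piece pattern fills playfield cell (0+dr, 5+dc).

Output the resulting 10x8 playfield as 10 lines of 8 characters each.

Fill (0+0,5+1) = (0,6)
Fill (0+1,5+1) = (1,6)
Fill (0+2,5+0) = (2,5)
Fill (0+2,5+1) = (2,6)

Answer: ......#.
......##
.....##.
.##.....
...#...#
........
..#.#..#
........
...###.#
..##.##.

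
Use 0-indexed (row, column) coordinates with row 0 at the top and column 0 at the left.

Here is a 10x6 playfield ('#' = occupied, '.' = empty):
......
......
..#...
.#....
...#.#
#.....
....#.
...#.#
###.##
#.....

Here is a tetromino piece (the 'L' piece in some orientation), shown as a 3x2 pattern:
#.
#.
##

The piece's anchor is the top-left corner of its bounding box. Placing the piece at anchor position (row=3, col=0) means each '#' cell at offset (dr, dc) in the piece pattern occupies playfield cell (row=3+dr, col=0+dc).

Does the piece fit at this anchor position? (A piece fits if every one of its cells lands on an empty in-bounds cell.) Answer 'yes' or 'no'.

Check each piece cell at anchor (3, 0):
  offset (0,0) -> (3,0): empty -> OK
  offset (1,0) -> (4,0): empty -> OK
  offset (2,0) -> (5,0): occupied ('#') -> FAIL
  offset (2,1) -> (5,1): empty -> OK
All cells valid: no

Answer: no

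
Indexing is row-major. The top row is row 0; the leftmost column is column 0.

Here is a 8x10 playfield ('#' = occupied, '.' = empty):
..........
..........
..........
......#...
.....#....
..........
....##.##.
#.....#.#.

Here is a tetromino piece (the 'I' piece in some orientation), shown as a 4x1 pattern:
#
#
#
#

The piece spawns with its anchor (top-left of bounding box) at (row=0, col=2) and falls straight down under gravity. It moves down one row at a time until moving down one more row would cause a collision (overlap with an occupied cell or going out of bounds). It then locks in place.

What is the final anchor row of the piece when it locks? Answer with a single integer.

Answer: 4

Derivation:
Spawn at (row=0, col=2). Try each row:
  row 0: fits
  row 1: fits
  row 2: fits
  row 3: fits
  row 4: fits
  row 5: blocked -> lock at row 4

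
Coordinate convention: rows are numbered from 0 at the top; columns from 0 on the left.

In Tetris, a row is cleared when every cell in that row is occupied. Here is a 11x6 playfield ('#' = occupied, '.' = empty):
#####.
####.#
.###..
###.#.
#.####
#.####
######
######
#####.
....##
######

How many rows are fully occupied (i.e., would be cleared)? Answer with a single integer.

Answer: 3

Derivation:
Check each row:
  row 0: 1 empty cell -> not full
  row 1: 1 empty cell -> not full
  row 2: 3 empty cells -> not full
  row 3: 2 empty cells -> not full
  row 4: 1 empty cell -> not full
  row 5: 1 empty cell -> not full
  row 6: 0 empty cells -> FULL (clear)
  row 7: 0 empty cells -> FULL (clear)
  row 8: 1 empty cell -> not full
  row 9: 4 empty cells -> not full
  row 10: 0 empty cells -> FULL (clear)
Total rows cleared: 3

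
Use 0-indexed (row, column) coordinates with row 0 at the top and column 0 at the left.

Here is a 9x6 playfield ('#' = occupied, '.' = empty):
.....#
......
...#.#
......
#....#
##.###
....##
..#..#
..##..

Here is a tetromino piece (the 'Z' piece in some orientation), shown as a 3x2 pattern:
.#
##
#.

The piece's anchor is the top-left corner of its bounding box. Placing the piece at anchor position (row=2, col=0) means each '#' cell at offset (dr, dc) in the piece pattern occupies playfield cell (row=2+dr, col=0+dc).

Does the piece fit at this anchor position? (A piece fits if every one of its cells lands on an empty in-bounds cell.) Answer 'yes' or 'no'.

Check each piece cell at anchor (2, 0):
  offset (0,1) -> (2,1): empty -> OK
  offset (1,0) -> (3,0): empty -> OK
  offset (1,1) -> (3,1): empty -> OK
  offset (2,0) -> (4,0): occupied ('#') -> FAIL
All cells valid: no

Answer: no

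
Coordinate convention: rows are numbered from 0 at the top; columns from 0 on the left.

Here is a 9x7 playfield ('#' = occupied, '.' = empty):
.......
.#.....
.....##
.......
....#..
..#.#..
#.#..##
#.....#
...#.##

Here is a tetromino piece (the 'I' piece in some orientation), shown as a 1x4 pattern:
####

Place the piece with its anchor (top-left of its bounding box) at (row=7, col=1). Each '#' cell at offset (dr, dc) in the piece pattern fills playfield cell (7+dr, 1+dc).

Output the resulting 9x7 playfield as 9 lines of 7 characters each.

Fill (7+0,1+0) = (7,1)
Fill (7+0,1+1) = (7,2)
Fill (7+0,1+2) = (7,3)
Fill (7+0,1+3) = (7,4)

Answer: .......
.#.....
.....##
.......
....#..
..#.#..
#.#..##
#####.#
...#.##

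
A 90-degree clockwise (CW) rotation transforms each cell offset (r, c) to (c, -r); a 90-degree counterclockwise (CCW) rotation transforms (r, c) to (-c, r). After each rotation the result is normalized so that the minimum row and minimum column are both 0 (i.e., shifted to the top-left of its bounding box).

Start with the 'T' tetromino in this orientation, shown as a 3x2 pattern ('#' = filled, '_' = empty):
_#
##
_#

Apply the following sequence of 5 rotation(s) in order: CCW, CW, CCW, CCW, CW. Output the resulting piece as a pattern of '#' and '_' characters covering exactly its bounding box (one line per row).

Answer: ###
_#_

Derivation:
Start:
_#
##
_#
After rotation 1 (CCW):
###
_#_
After rotation 2 (CW):
_#
##
_#
After rotation 3 (CCW):
###
_#_
After rotation 4 (CCW):
#_
##
#_
After rotation 5 (CW):
###
_#_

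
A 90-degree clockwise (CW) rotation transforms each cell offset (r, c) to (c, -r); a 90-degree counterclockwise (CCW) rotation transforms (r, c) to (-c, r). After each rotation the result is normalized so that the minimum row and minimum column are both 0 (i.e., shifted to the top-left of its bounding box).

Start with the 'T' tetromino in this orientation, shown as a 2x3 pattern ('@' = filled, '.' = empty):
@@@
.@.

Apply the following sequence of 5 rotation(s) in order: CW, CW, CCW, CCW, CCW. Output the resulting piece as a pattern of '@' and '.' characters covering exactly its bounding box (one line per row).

Start:
@@@
.@.
After rotation 1 (CW):
.@
@@
.@
After rotation 2 (CW):
.@.
@@@
After rotation 3 (CCW):
.@
@@
.@
After rotation 4 (CCW):
@@@
.@.
After rotation 5 (CCW):
@.
@@
@.

Answer: @.
@@
@.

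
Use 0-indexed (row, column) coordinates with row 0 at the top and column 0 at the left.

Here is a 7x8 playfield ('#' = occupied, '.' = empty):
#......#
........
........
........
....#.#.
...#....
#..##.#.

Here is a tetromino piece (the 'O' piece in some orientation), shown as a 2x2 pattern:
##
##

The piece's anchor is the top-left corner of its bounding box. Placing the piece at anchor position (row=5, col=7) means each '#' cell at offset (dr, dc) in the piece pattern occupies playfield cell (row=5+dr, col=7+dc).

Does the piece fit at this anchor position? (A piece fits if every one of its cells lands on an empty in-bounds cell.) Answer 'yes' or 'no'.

Answer: no

Derivation:
Check each piece cell at anchor (5, 7):
  offset (0,0) -> (5,7): empty -> OK
  offset (0,1) -> (5,8): out of bounds -> FAIL
  offset (1,0) -> (6,7): empty -> OK
  offset (1,1) -> (6,8): out of bounds -> FAIL
All cells valid: no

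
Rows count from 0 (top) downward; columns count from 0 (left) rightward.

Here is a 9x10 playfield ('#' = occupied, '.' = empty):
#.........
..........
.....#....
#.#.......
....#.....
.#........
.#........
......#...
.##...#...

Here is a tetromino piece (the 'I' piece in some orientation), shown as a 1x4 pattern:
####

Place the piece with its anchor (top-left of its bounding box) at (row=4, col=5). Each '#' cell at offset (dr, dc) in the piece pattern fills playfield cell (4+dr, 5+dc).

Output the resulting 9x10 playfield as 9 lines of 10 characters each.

Answer: #.........
..........
.....#....
#.#.......
....#####.
.#........
.#........
......#...
.##...#...

Derivation:
Fill (4+0,5+0) = (4,5)
Fill (4+0,5+1) = (4,6)
Fill (4+0,5+2) = (4,7)
Fill (4+0,5+3) = (4,8)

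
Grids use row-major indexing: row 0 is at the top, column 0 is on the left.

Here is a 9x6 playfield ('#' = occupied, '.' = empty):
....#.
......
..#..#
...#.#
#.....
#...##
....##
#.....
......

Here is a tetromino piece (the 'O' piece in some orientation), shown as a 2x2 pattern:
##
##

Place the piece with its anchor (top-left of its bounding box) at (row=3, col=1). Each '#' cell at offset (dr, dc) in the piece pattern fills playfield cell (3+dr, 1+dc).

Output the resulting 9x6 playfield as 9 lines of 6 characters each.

Fill (3+0,1+0) = (3,1)
Fill (3+0,1+1) = (3,2)
Fill (3+1,1+0) = (4,1)
Fill (3+1,1+1) = (4,2)

Answer: ....#.
......
..#..#
.###.#
###...
#...##
....##
#.....
......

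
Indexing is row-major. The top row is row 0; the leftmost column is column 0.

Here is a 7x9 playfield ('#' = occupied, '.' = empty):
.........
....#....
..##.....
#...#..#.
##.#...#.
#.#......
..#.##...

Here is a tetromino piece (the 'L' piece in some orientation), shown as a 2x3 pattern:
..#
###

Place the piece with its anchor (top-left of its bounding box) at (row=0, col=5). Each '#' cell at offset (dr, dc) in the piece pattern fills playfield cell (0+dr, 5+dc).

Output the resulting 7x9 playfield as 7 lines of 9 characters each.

Answer: .......#.
....####.
..##.....
#...#..#.
##.#...#.
#.#......
..#.##...

Derivation:
Fill (0+0,5+2) = (0,7)
Fill (0+1,5+0) = (1,5)
Fill (0+1,5+1) = (1,6)
Fill (0+1,5+2) = (1,7)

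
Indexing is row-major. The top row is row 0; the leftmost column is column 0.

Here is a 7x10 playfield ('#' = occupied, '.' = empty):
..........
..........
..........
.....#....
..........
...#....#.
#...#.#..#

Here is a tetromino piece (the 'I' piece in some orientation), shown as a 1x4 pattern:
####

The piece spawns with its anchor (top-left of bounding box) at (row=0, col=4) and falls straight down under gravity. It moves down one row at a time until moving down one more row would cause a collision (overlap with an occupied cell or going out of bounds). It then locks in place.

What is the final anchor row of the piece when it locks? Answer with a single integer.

Answer: 2

Derivation:
Spawn at (row=0, col=4). Try each row:
  row 0: fits
  row 1: fits
  row 2: fits
  row 3: blocked -> lock at row 2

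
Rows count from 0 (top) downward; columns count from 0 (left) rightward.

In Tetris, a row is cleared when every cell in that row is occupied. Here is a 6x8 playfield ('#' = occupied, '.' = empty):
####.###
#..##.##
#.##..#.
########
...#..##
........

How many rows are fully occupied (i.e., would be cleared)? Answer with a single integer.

Answer: 1

Derivation:
Check each row:
  row 0: 1 empty cell -> not full
  row 1: 3 empty cells -> not full
  row 2: 4 empty cells -> not full
  row 3: 0 empty cells -> FULL (clear)
  row 4: 5 empty cells -> not full
  row 5: 8 empty cells -> not full
Total rows cleared: 1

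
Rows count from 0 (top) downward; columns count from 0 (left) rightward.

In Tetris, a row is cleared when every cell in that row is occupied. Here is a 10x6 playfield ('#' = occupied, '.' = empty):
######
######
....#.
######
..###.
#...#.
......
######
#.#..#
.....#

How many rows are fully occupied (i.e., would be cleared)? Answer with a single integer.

Answer: 4

Derivation:
Check each row:
  row 0: 0 empty cells -> FULL (clear)
  row 1: 0 empty cells -> FULL (clear)
  row 2: 5 empty cells -> not full
  row 3: 0 empty cells -> FULL (clear)
  row 4: 3 empty cells -> not full
  row 5: 4 empty cells -> not full
  row 6: 6 empty cells -> not full
  row 7: 0 empty cells -> FULL (clear)
  row 8: 3 empty cells -> not full
  row 9: 5 empty cells -> not full
Total rows cleared: 4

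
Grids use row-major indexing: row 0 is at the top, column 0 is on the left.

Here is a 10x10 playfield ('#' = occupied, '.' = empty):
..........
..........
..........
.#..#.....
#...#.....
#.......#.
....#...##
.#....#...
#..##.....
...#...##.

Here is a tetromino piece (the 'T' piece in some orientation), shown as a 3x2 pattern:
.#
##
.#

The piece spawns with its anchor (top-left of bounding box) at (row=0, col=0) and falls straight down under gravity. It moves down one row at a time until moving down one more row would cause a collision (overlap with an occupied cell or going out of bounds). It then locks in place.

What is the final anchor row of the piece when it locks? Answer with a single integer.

Spawn at (row=0, col=0). Try each row:
  row 0: fits
  row 1: blocked -> lock at row 0

Answer: 0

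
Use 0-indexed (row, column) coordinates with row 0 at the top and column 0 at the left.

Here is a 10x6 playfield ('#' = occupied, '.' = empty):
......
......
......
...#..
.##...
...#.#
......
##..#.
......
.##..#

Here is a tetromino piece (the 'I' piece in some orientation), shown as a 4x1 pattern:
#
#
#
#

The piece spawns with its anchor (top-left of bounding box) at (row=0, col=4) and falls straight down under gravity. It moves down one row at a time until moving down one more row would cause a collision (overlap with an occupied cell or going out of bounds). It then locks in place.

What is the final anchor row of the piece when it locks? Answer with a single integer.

Spawn at (row=0, col=4). Try each row:
  row 0: fits
  row 1: fits
  row 2: fits
  row 3: fits
  row 4: blocked -> lock at row 3

Answer: 3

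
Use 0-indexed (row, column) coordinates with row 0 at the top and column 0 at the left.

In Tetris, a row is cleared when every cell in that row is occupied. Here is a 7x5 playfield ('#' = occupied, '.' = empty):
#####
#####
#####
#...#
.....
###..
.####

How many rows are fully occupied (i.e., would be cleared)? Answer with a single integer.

Answer: 3

Derivation:
Check each row:
  row 0: 0 empty cells -> FULL (clear)
  row 1: 0 empty cells -> FULL (clear)
  row 2: 0 empty cells -> FULL (clear)
  row 3: 3 empty cells -> not full
  row 4: 5 empty cells -> not full
  row 5: 2 empty cells -> not full
  row 6: 1 empty cell -> not full
Total rows cleared: 3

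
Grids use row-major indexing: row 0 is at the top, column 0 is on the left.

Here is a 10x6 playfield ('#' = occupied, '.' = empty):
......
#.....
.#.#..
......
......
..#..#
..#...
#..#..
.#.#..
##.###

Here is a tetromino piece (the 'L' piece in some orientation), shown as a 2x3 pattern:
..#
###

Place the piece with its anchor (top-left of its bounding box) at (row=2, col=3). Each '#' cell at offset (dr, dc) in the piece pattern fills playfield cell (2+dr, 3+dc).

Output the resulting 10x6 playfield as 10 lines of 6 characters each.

Fill (2+0,3+2) = (2,5)
Fill (2+1,3+0) = (3,3)
Fill (2+1,3+1) = (3,4)
Fill (2+1,3+2) = (3,5)

Answer: ......
#.....
.#.#.#
...###
......
..#..#
..#...
#..#..
.#.#..
##.###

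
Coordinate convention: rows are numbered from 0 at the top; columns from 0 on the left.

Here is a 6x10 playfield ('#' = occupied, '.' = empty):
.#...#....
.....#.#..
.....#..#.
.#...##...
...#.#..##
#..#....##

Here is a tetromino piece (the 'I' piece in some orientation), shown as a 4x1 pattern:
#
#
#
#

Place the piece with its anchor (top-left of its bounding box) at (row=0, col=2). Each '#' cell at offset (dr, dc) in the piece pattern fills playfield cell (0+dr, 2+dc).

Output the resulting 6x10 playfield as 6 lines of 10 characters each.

Answer: .##..#....
..#..#.#..
..#..#..#.
.##..##...
...#.#..##
#..#....##

Derivation:
Fill (0+0,2+0) = (0,2)
Fill (0+1,2+0) = (1,2)
Fill (0+2,2+0) = (2,2)
Fill (0+3,2+0) = (3,2)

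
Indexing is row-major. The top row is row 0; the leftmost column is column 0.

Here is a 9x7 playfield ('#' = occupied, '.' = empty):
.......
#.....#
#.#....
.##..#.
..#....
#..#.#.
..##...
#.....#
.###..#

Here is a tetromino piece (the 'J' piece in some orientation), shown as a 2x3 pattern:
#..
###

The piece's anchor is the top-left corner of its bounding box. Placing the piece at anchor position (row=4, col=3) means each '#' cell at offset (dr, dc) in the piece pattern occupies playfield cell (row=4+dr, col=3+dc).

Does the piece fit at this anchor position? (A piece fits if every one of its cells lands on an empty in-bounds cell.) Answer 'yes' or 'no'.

Answer: no

Derivation:
Check each piece cell at anchor (4, 3):
  offset (0,0) -> (4,3): empty -> OK
  offset (1,0) -> (5,3): occupied ('#') -> FAIL
  offset (1,1) -> (5,4): empty -> OK
  offset (1,2) -> (5,5): occupied ('#') -> FAIL
All cells valid: no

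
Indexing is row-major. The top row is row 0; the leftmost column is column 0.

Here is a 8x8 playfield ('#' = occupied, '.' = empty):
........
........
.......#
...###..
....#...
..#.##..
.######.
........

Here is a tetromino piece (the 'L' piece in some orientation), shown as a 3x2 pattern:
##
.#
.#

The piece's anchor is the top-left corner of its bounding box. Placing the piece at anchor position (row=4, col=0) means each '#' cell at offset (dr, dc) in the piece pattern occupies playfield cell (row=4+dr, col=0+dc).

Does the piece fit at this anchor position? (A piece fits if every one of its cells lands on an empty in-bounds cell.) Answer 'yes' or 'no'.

Answer: no

Derivation:
Check each piece cell at anchor (4, 0):
  offset (0,0) -> (4,0): empty -> OK
  offset (0,1) -> (4,1): empty -> OK
  offset (1,1) -> (5,1): empty -> OK
  offset (2,1) -> (6,1): occupied ('#') -> FAIL
All cells valid: no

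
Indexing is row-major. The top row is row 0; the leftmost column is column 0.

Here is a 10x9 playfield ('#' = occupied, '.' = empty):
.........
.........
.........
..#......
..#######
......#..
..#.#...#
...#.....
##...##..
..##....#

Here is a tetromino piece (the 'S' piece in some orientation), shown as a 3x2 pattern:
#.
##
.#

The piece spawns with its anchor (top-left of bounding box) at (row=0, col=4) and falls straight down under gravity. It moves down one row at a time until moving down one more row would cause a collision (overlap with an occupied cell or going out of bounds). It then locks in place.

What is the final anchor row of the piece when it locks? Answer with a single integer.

Spawn at (row=0, col=4). Try each row:
  row 0: fits
  row 1: fits
  row 2: blocked -> lock at row 1

Answer: 1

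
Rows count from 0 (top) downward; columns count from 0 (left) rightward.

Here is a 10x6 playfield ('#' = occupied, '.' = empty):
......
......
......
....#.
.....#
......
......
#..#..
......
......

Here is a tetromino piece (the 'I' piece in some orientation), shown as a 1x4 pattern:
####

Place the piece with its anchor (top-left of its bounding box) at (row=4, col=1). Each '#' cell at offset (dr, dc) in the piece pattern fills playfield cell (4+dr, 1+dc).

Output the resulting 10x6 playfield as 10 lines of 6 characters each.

Answer: ......
......
......
....#.
.#####
......
......
#..#..
......
......

Derivation:
Fill (4+0,1+0) = (4,1)
Fill (4+0,1+1) = (4,2)
Fill (4+0,1+2) = (4,3)
Fill (4+0,1+3) = (4,4)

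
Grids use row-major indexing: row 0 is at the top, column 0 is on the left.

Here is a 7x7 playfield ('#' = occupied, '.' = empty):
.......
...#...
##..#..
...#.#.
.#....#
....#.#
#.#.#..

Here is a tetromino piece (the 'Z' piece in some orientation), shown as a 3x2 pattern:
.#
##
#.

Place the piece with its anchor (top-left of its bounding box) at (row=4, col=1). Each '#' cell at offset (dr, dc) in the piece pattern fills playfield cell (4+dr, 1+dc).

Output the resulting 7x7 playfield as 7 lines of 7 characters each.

Fill (4+0,1+1) = (4,2)
Fill (4+1,1+0) = (5,1)
Fill (4+1,1+1) = (5,2)
Fill (4+2,1+0) = (6,1)

Answer: .......
...#...
##..#..
...#.#.
.##...#
.##.#.#
###.#..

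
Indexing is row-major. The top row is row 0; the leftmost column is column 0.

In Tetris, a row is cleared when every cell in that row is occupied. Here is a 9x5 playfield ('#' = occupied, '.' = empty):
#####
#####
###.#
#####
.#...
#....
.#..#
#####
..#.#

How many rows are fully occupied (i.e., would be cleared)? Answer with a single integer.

Answer: 4

Derivation:
Check each row:
  row 0: 0 empty cells -> FULL (clear)
  row 1: 0 empty cells -> FULL (clear)
  row 2: 1 empty cell -> not full
  row 3: 0 empty cells -> FULL (clear)
  row 4: 4 empty cells -> not full
  row 5: 4 empty cells -> not full
  row 6: 3 empty cells -> not full
  row 7: 0 empty cells -> FULL (clear)
  row 8: 3 empty cells -> not full
Total rows cleared: 4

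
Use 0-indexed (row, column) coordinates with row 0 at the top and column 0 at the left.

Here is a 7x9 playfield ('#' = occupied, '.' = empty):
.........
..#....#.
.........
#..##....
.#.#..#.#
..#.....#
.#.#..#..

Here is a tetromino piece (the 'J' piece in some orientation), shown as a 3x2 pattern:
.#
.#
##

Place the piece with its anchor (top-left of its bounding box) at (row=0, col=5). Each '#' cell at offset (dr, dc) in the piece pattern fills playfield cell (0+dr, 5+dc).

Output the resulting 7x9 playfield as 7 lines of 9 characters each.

Fill (0+0,5+1) = (0,6)
Fill (0+1,5+1) = (1,6)
Fill (0+2,5+0) = (2,5)
Fill (0+2,5+1) = (2,6)

Answer: ......#..
..#...##.
.....##..
#..##....
.#.#..#.#
..#.....#
.#.#..#..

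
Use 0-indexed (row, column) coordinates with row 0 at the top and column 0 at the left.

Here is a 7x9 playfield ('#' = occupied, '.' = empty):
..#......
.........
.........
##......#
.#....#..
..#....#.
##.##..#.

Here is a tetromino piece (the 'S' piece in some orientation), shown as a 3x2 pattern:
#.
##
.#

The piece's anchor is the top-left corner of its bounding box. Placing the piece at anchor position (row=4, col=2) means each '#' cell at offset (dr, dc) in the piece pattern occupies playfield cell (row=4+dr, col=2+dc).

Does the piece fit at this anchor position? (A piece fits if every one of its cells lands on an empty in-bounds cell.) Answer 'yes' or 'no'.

Answer: no

Derivation:
Check each piece cell at anchor (4, 2):
  offset (0,0) -> (4,2): empty -> OK
  offset (1,0) -> (5,2): occupied ('#') -> FAIL
  offset (1,1) -> (5,3): empty -> OK
  offset (2,1) -> (6,3): occupied ('#') -> FAIL
All cells valid: no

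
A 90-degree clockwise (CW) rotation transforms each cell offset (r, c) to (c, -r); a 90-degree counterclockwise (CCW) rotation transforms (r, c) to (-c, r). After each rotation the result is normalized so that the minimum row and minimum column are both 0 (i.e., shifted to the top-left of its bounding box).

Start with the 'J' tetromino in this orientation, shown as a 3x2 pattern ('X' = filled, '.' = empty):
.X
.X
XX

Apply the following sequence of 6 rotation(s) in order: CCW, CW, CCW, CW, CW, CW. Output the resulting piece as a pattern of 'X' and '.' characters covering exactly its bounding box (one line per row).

Answer: XX
X.
X.

Derivation:
Start:
.X
.X
XX
After rotation 1 (CCW):
XXX
..X
After rotation 2 (CW):
.X
.X
XX
After rotation 3 (CCW):
XXX
..X
After rotation 4 (CW):
.X
.X
XX
After rotation 5 (CW):
X..
XXX
After rotation 6 (CW):
XX
X.
X.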